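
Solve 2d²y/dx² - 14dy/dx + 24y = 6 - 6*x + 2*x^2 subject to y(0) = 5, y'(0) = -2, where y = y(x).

Divide through by 2: y'' - 7y' + 12y = 3 + x^2 - 3*x.
Characteristic equation r² - 7r + 12 = 0 factors as (r - 3)(r - 4) = 0, so r = 3, 4.
Hence y_h = C1*exp(3*x) + C2*exp(4*x).
For the particular solution try y_p = A0 + A1*x + A2*x^2. Substituting and matching coefficients of each power of x gives A0 = 127/864, A1 = -11/72, A2 = 1/12, so y_p = 127/864 - 11*x/72 + x^2/12.
General solution: y = 127/864 - 11*x/72 + x^2/12 + C1*exp(3*x) + C2*exp(4*x).
Apply the initial conditions: y(0) = 127/864 + C1 + C2 = 5 and y'(0) = -11/72 + 3*C1 + 4*C2 = -2. Solving gives C1 = 574/27, C2 = -525/32.

y = 127/864 - 525*exp(4*x)/32 - 11*x/72 + x**2/12 + 574*exp(3*x)/27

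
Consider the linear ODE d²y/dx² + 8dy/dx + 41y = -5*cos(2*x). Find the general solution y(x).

y = -37*cos(2*x)/325 - 16*sin(2*x)/325 + C1*cos(5*x)*exp(-4*x) + C2*exp(-4*x)*sin(5*x)

Characteristic equation r² + 8r + 41 = 0 has discriminant (8)² - 4·(41) = -100 < 0, so r = -4 ± 5i.
Hence y_h = C1*cos(5*x)*exp(-4*x) + C2*exp(-4*x)*sin(5*x).
Try y_p = A*cos(2*x) + B*sin(2*x). Substituting and equating the coefficients of cos(2x) and sin(2x) gives A = -37/325, B = -16/325, so y_p = -37*cos(2*x)/325 - 16*sin(2*x)/325.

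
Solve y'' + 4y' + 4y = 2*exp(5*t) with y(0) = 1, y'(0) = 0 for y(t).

Characteristic equation r² + 4r + 4 = 0 has discriminant (4)² - 4·(4) = 0, so r = -2 is a repeated root.
Hence y_h = (C1 + C2*t)*exp(-2*t).
Try y_p = A*exp(5*t). Substituting into the equation and dividing by exp(5*t) gives A = 2/49, so y_p = 2*exp(5*t)/49.
General solution: y = 2*exp(5*t)/49 + C1*exp(-2*t) + C2*t*exp(-2*t).
Apply the initial conditions: y(0) = 2/49 + C1 = 1 and y'(0) = 10/49 + C2 - 2*C1 = 0. Solving gives C1 = 47/49, C2 = 12/7.

y = 2*exp(5*t)/49 + 47*exp(-2*t)/49 + 12*t*exp(-2*t)/7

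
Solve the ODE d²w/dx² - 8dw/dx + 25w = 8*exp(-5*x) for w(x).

w = 4*exp(-5*x)/45 + C1*cos(3*x)*exp(4*x) + C2*exp(4*x)*sin(3*x)

Characteristic equation r² - 8r + 25 = 0 has discriminant (-8)² - 4·(25) = -36 < 0, so r = 4 ± 3i.
Hence w_h = C1*cos(3*x)*exp(4*x) + C2*exp(4*x)*sin(3*x).
Try w_p = A*exp(-5*x). Substituting into the equation and dividing by exp(-5*x) gives A = 4/45, so w_p = 4*exp(-5*x)/45.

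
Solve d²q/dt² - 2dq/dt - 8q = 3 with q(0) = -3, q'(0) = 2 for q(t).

q = -3/8 - 25*exp(-2*t)/12 - 13*exp(4*t)/24

Characteristic equation r² - 2r - 8 = 0 factors as (r + 2)(r - 4) = 0, so r = -2, 4.
Hence q_h = C1*exp(-2*t) + C2*exp(4*t).
For the particular solution try q_p = A0. Substituting and matching coefficients of each power of t gives A0 = -3/8, so q_p = -3/8.
General solution: q = -3/8 + C1*exp(-2*t) + C2*exp(4*t).
Apply the initial conditions: q(0) = -3/8 + C1 + C2 = -3 and q'(0) = -2*C1 + 4*C2 = 2. Solving gives C1 = -25/12, C2 = -13/24.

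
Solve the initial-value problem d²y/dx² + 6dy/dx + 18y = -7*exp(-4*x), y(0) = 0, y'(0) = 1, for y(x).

Characteristic equation r² + 6r + 18 = 0 has discriminant (6)² - 4·(18) = -36 < 0, so r = -3 ± 3i.
Hence y_h = C1*cos(3*x)*exp(-3*x) + C2*exp(-3*x)*sin(3*x).
Try y_p = A*exp(-4*x). Substituting into the equation and dividing by exp(-4*x) gives A = -7/10, so y_p = -7*exp(-4*x)/10.
General solution: y = -7*exp(-4*x)/10 + C1*cos(3*x)*exp(-3*x) + C2*exp(-3*x)*sin(3*x).
Apply the initial conditions: y(0) = -7/10 + C1 = 0 and y'(0) = 14/5 - 3*C1 + 3*C2 = 1. Solving gives C1 = 7/10, C2 = 1/10.

y = -7*exp(-4*x)/10 + exp(-3*x)*sin(3*x)/10 + 7*cos(3*x)*exp(-3*x)/10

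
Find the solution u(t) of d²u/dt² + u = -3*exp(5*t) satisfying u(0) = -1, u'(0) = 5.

u = -23*cos(t)/26 - 3*exp(5*t)/26 + 145*sin(t)/26

Characteristic equation r² + 1 = 0 has discriminant (0)² - 4·(1) = -4 < 0, so r = ± i.
Hence u_h = C1*cos(t) + C2*sin(t).
Try u_p = A*exp(5*t). Substituting into the equation and dividing by exp(5*t) gives A = -3/26, so u_p = -3*exp(5*t)/26.
General solution: u = -3*exp(5*t)/26 + C1*cos(t) + C2*sin(t).
Apply the initial conditions: u(0) = -3/26 + C1 = -1 and u'(0) = -15/26 + C2 = 5. Solving gives C1 = -23/26, C2 = 145/26.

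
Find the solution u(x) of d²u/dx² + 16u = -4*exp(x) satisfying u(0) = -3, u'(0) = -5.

u = -81*sin(4*x)/68 - 47*cos(4*x)/17 - 4*exp(x)/17

Characteristic equation r² + 16 = 0 has discriminant (0)² - 4·(16) = -64 < 0, so r = ± 4i.
Hence u_h = C1*cos(4*x) + C2*sin(4*x).
Try u_p = A*exp(x). Substituting into the equation and dividing by exp(x) gives A = -4/17, so u_p = -4*exp(x)/17.
General solution: u = -4*exp(x)/17 + C1*cos(4*x) + C2*sin(4*x).
Apply the initial conditions: u(0) = -4/17 + C1 = -3 and u'(0) = -4/17 + 4*C2 = -5. Solving gives C1 = -47/17, C2 = -81/68.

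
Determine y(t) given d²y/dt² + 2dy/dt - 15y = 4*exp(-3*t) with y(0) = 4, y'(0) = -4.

Characteristic equation r² + 2r - 15 = 0 factors as (r - 3)(r + 5) = 0, so r = 3, -5.
Hence y_h = C1*exp(3*t) + C2*exp(-5*t).
Try y_p = A*exp(-3*t). Substituting into the equation and dividing by exp(-3*t) gives A = -1/3, so y_p = -exp(-3*t)/3.
General solution: y = -exp(-3*t)/3 + C1*exp(3*t) + C2*exp(-5*t).
Apply the initial conditions: y(0) = -1/3 + C1 + C2 = 4 and y'(0) = 1 - 5*C2 + 3*C1 = -4. Solving gives C1 = 25/12, C2 = 9/4.

y = -exp(-3*t)/3 + 9*exp(-5*t)/4 + 25*exp(3*t)/12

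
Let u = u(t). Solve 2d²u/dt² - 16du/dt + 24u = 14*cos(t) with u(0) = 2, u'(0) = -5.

u = -291*exp(6*t)/148 - 56*sin(t)/185 + 71*exp(2*t)/20 + 77*cos(t)/185

Divide through by 2: u'' - 8u' + 12u = 7*cos(t).
Characteristic equation r² - 8r + 12 = 0 factors as (r - 6)(r - 2) = 0, so r = 6, 2.
Hence u_h = C1*exp(6*t) + C2*exp(2*t).
Try u_p = A*cos(t) + B*sin(t). Substituting and equating the coefficients of cos(t) and sin(t) gives A = 77/185, B = -56/185, so u_p = -56*sin(t)/185 + 77*cos(t)/185.
General solution: u = -56*sin(t)/185 + 77*cos(t)/185 + C1*exp(6*t) + C2*exp(2*t).
Apply the initial conditions: u(0) = 77/185 + C1 + C2 = 2 and u'(0) = -56/185 + 2*C2 + 6*C1 = -5. Solving gives C1 = -291/148, C2 = 71/20.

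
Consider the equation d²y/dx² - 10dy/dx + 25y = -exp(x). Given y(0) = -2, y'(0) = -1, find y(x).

y = -31*exp(5*x)/16 - exp(x)/16 + 35*x*exp(5*x)/4

Characteristic equation r² - 10r + 25 = 0 has discriminant (-10)² - 4·(25) = 0, so r = 5 is a repeated root.
Hence y_h = (C1 + C2*x)*exp(5*x).
Try y_p = A*exp(x). Substituting into the equation and dividing by exp(x) gives A = -1/16, so y_p = -exp(x)/16.
General solution: y = -exp(x)/16 + C1*exp(5*x) + C2*x*exp(5*x).
Apply the initial conditions: y(0) = -1/16 + C1 = -2 and y'(0) = -1/16 + C2 + 5*C1 = -1. Solving gives C1 = -31/16, C2 = 35/4.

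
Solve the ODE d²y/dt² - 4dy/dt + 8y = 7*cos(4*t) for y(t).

y = -7*sin(4*t)/20 - 7*cos(4*t)/40 + C1*cos(2*t)*exp(2*t) + C2*exp(2*t)*sin(2*t)

Characteristic equation r² - 4r + 8 = 0 has discriminant (-4)² - 4·(8) = -16 < 0, so r = 2 ± 2i.
Hence y_h = C1*cos(2*t)*exp(2*t) + C2*exp(2*t)*sin(2*t).
Try y_p = A*cos(4*t) + B*sin(4*t). Substituting and equating the coefficients of cos(4t) and sin(4t) gives A = -7/40, B = -7/20, so y_p = -7*sin(4*t)/20 - 7*cos(4*t)/40.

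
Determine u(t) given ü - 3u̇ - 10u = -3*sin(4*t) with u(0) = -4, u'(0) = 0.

u = -340*exp(5*t)/287 - 97*exp(-2*t)/35 - 9*cos(4*t)/205 + 39*sin(4*t)/410

Characteristic equation r² - 3r - 10 = 0 factors as (r + 2)(r - 5) = 0, so r = -2, 5.
Hence u_h = C1*exp(-2*t) + C2*exp(5*t).
Try u_p = A*cos(4*t) + B*sin(4*t). Substituting and equating the coefficients of cos(4t) and sin(4t) gives A = -9/205, B = 39/410, so u_p = -9*cos(4*t)/205 + 39*sin(4*t)/410.
General solution: u = -9*cos(4*t)/205 + 39*sin(4*t)/410 + C1*exp(-2*t) + C2*exp(5*t).
Apply the initial conditions: u(0) = -9/205 + C1 + C2 = -4 and u'(0) = 78/205 - 2*C1 + 5*C2 = 0. Solving gives C1 = -97/35, C2 = -340/287.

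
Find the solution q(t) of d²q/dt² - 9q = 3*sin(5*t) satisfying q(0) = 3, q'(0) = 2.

q = -3*sin(5*t)/34 + 223*exp(-3*t)/204 + 389*exp(3*t)/204

Characteristic equation r² - 9 = 0 factors as (r - 3)(r + 3) = 0, so r = 3, -3.
Hence q_h = C1*exp(3*t) + C2*exp(-3*t).
Try q_p = A*cos(5*t) + B*sin(5*t). Substituting and equating the coefficients of cos(5t) and sin(5t) gives A = 0, B = -3/34, so q_p = -3*sin(5*t)/34.
General solution: q = -3*sin(5*t)/34 + C1*exp(3*t) + C2*exp(-3*t).
Apply the initial conditions: q(0) = C1 + C2 = 3 and q'(0) = -15/34 - 3*C2 + 3*C1 = 2. Solving gives C1 = 389/204, C2 = 223/204.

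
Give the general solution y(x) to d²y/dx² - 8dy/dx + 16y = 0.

y = C1*exp(4*x) + C2*x*exp(4*x)

Characteristic equation r² - 8r + 16 = 0 has discriminant (-8)² - 4·(16) = 0, so r = 4 is a repeated root.
Hence y_h = (C1 + C2*x)*exp(4*x).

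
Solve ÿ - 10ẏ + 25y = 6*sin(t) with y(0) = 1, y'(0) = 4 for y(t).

Characteristic equation r² - 10r + 25 = 0 has discriminant (-10)² - 4·(25) = 0, so r = 5 is a repeated root.
Hence y_h = (C1 + C2*t)*exp(5*t).
Try y_p = A*cos(t) + B*sin(t). Substituting and equating the coefficients of cos(t) and sin(t) gives A = 15/169, B = 36/169, so y_p = 15*cos(t)/169 + 36*sin(t)/169.
General solution: y = 15*cos(t)/169 + 36*sin(t)/169 + C1*exp(5*t) + C2*t*exp(5*t).
Apply the initial conditions: y(0) = 15/169 + C1 = 1 and y'(0) = 36/169 + C2 + 5*C1 = 4. Solving gives C1 = 154/169, C2 = -10/13.

y = 15*cos(t)/169 + 36*sin(t)/169 + 154*exp(5*t)/169 - 10*t*exp(5*t)/13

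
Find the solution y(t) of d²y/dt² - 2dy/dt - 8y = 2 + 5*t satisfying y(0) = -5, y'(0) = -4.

y = -3/32 - 211*exp(4*t)/96 - 65*exp(-2*t)/24 - 5*t/8

Characteristic equation r² - 2r - 8 = 0 factors as (r - 4)(r + 2) = 0, so r = 4, -2.
Hence y_h = C1*exp(4*t) + C2*exp(-2*t).
For the particular solution try y_p = A0 + A1*t. Substituting and matching coefficients of each power of t gives A0 = -3/32, A1 = -5/8, so y_p = -3/32 - 5*t/8.
General solution: y = -3/32 - 5*t/8 + C1*exp(4*t) + C2*exp(-2*t).
Apply the initial conditions: y(0) = -3/32 + C1 + C2 = -5 and y'(0) = -5/8 - 2*C2 + 4*C1 = -4. Solving gives C1 = -211/96, C2 = -65/24.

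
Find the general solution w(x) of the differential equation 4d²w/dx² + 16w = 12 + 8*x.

w = 3/4 + x/2 + C1*cos(2*x) + C2*sin(2*x)

Divide through by 4: w'' + 4w = 3 + 2*x.
Characteristic equation r² + 4 = 0 has discriminant (0)² - 4·(4) = -16 < 0, so r = ± 2i.
Hence w_h = C1*cos(2*x) + C2*sin(2*x).
For the particular solution try w_p = A0 + A1*x. Substituting and matching coefficients of each power of x gives A0 = 3/4, A1 = 1/2, so w_p = 3/4 + x/2.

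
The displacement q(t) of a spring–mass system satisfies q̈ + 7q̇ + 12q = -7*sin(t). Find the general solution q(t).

q = -77*sin(t)/170 + 49*cos(t)/170 + C1*exp(-4*t) + C2*exp(-3*t)

Characteristic equation r² + 7r + 12 = 0 factors as (r + 4)(r + 3) = 0, so r = -4, -3.
Hence q_h = C1*exp(-4*t) + C2*exp(-3*t).
Try q_p = A*cos(t) + B*sin(t). Substituting and equating the coefficients of cos(t) and sin(t) gives A = 49/170, B = -77/170, so q_p = -77*sin(t)/170 + 49*cos(t)/170.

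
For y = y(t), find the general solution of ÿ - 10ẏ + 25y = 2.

y = 2/25 + C1*exp(5*t) + C2*t*exp(5*t)

Characteristic equation r² - 10r + 25 = 0 has discriminant (-10)² - 4·(25) = 0, so r = 5 is a repeated root.
Hence y_h = (C1 + C2*t)*exp(5*t).
For the particular solution try y_p = A0. Substituting and matching coefficients of each power of t gives A0 = 2/25, so y_p = 2/25.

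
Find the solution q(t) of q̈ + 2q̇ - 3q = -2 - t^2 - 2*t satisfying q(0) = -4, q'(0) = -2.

Characteristic equation r² + 2r - 3 = 0 factors as (r + 3)(r - 1) = 0, so r = -3, 1.
Hence q_h = C1*exp(-3*t) + C2*exp(t).
For the particular solution try q_p = A0 + A1*t + A2*t^2. Substituting and matching coefficients of each power of t gives A0 = 44/27, A1 = 10/9, A2 = 1/3, so q_p = 44/27 + t^2/3 + 10*t/9.
General solution: q = 44/27 + t^2/3 + 10*t/9 + C1*exp(-3*t) + C2*exp(t).
Apply the initial conditions: q(0) = 44/27 + C1 + C2 = -4 and q'(0) = 10/9 + C2 - 3*C1 = -2. Solving gives C1 = -17/27, C2 = -5.

q = 44/27 - 5*exp(t) - 17*exp(-3*t)/27 + t**2/3 + 10*t/9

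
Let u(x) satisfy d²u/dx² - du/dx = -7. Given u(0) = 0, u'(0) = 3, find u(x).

u = 4 - 4*exp(x) + 7*x

Characteristic equation r² - r = 0 factors as (r - 1)r = 0, so r = 1, 0.
Hence u_h = C1*exp(x) + C2.
Since 1 solves the homogeneous equation (r = 0 is a root of multiplicity 1), multiply the trial by x. Try u_p = A*x. Substituting into the equation and dividing by 1 gives A = 7, so u_p = 7*x.
General solution: u = C2 + 7*x + C1*exp(x).
Apply the initial conditions: u(0) = C1 + C2 = 0 and u'(0) = 7 + C1 = 3. Solving gives C1 = -4, C2 = 4.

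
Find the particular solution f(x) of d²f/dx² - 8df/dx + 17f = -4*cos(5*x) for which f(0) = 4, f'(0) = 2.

f = cos(5*x)/52 + 5*sin(5*x)/52 - 749*exp(4*x)*sin(x)/52 + 207*cos(x)*exp(4*x)/52

Characteristic equation r² - 8r + 17 = 0 has discriminant (-8)² - 4·(17) = -4 < 0, so r = 4 ± i.
Hence f_h = C1*cos(x)*exp(4*x) + C2*exp(4*x)*sin(x).
Try f_p = A*cos(5*x) + B*sin(5*x). Substituting and equating the coefficients of cos(5x) and sin(5x) gives A = 1/52, B = 5/52, so f_p = cos(5*x)/52 + 5*sin(5*x)/52.
General solution: f = cos(5*x)/52 + 5*sin(5*x)/52 + C1*cos(x)*exp(4*x) + C2*exp(4*x)*sin(x).
Apply the initial conditions: f(0) = 1/52 + C1 = 4 and f'(0) = 25/52 + C2 + 4*C1 = 2. Solving gives C1 = 207/52, C2 = -749/52.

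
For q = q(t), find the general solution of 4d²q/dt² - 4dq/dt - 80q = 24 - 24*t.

Divide through by 4: q'' - q' - 20q = 6 - 6*t.
Characteristic equation r² - r - 20 = 0 factors as (r + 4)(r - 5) = 0, so r = -4, 5.
Hence q_h = C1*exp(-4*t) + C2*exp(5*t).
For the particular solution try q_p = A0 + A1*t. Substituting and matching coefficients of each power of t gives A0 = -63/200, A1 = 3/10, so q_p = -63/200 + 3*t/10.

q = -63/200 + 3*t/10 + C1*exp(-4*t) + C2*exp(5*t)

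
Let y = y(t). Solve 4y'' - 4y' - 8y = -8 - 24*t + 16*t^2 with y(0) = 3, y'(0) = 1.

Divide through by 4: y'' - y' - 2y = -2 - 6*t + 4*t^2.
Characteristic equation r² - r - 2 = 0 factors as (r - 2)(r + 1) = 0, so r = 2, -1.
Hence y_h = C1*exp(2*t) + C2*exp(-t).
For the particular solution try y_p = A0 + A1*t + A2*t^2. Substituting and matching coefficients of each power of t gives A0 = -7/2, A1 = 5, A2 = -2, so y_p = -7/2 - 2*t^2 + 5*t.
General solution: y = -7/2 - 2*t^2 + 5*t + C1*exp(2*t) + C2*exp(-t).
Apply the initial conditions: y(0) = -7/2 + C1 + C2 = 3 and y'(0) = 5 - C2 + 2*C1 = 1. Solving gives C1 = 5/6, C2 = 17/3.

y = -7/2 - 2*t**2 + 5*t + 5*exp(2*t)/6 + 17*exp(-t)/3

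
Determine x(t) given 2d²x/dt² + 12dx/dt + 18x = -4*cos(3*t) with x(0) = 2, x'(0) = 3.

Divide through by 2: x'' + 6x' + 9x = -2*cos(3*t).
Characteristic equation r² + 6r + 9 = 0 has discriminant (6)² - 4·(9) = 0, so r = -3 is a repeated root.
Hence x_h = (C1 + C2*t)*exp(-3*t).
Try x_p = A*cos(3*t) + B*sin(3*t). Substituting and equating the coefficients of cos(3t) and sin(3t) gives A = 0, B = -1/9, so x_p = -sin(3*t)/9.
General solution: x = -sin(3*t)/9 + C1*exp(-3*t) + C2*t*exp(-3*t).
Apply the initial conditions: x(0) = C1 = 2 and x'(0) = -1/3 + C2 - 3*C1 = 3. Solving gives C1 = 2, C2 = 28/3.

x = 2*exp(-3*t) - sin(3*t)/9 + 28*t*exp(-3*t)/3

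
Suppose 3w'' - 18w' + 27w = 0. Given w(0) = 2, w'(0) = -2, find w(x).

Divide through by 3: w'' - 6w' + 9w = 0.
Characteristic equation r² - 6r + 9 = 0 has discriminant (-6)² - 4·(9) = 0, so r = 3 is a repeated root.
Hence w_h = (C1 + C2*x)*exp(3*x).
Apply the initial conditions: w(0) = C1 = 2 and w'(0) = C2 + 3*C1 = -2. Solving gives C1 = 2, C2 = -8.

w = 2*exp(3*x) - 8*x*exp(3*x)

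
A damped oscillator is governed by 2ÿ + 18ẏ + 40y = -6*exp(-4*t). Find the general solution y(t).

Divide through by 2: y'' + 9y' + 20y = -3*exp(-4*t).
Characteristic equation r² + 9r + 20 = 0 factors as (r + 5)(r + 4) = 0, so r = -5, -4.
Hence y_h = C1*exp(-5*t) + C2*exp(-4*t).
Since exp(-4*t) solves the homogeneous equation (r = -4 is a root of multiplicity 1), multiply the trial by t. Try y_p = A*t*exp(-4*t). Substituting into the equation and dividing by exp(-4*t) gives A = -3, so y_p = -3*t*exp(-4*t).

y = C1*exp(-5*t) + C2*exp(-4*t) - 3*t*exp(-4*t)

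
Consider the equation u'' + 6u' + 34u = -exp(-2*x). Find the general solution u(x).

Characteristic equation r² + 6r + 34 = 0 has discriminant (6)² - 4·(34) = -100 < 0, so r = -3 ± 5i.
Hence u_h = C1*cos(5*x)*exp(-3*x) + C2*exp(-3*x)*sin(5*x).
Try u_p = A*exp(-2*x). Substituting into the equation and dividing by exp(-2*x) gives A = -1/26, so u_p = -exp(-2*x)/26.

u = -exp(-2*x)/26 + C1*cos(5*x)*exp(-3*x) + C2*exp(-3*x)*sin(5*x)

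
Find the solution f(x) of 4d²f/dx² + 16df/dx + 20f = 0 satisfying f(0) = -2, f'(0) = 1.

Divide through by 4: f'' + 4f' + 5f = 0.
Characteristic equation r² + 4r + 5 = 0 has discriminant (4)² - 4·(5) = -4 < 0, so r = -2 ± i.
Hence f_h = C1*cos(x)*exp(-2*x) + C2*exp(-2*x)*sin(x).
Apply the initial conditions: f(0) = C1 = -2 and f'(0) = C2 - 2*C1 = 1. Solving gives C1 = -2, C2 = -3.

f = -3*exp(-2*x)*sin(x) - 2*cos(x)*exp(-2*x)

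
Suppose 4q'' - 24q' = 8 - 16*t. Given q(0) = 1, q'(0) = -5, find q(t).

q = 97/54 - 43*exp(6*t)/54 - 2*t/9 + t**2/3

Divide through by 4: q'' - 6q' = 2 - 4*t.
Characteristic equation r² - 6r = 0 factors as (r - 6)r = 0, so r = 6, 0.
Hence q_h = C1*exp(6*t) + C2.
Since 0 is a characteristic root (multiplicity 1), multiply the polynomial trial by t: try q_p = t*(A0 + A1*t). Substituting and matching coefficients of each power of t gives A0 = -2/9, A1 = 1/3, so q_p = -2*t/9 + t^2/3.
General solution: q = C2 - 2*t/9 + t^2/3 + C1*exp(6*t).
Apply the initial conditions: q(0) = C1 + C2 = 1 and q'(0) = -2/9 + 6*C1 = -5. Solving gives C1 = -43/54, C2 = 97/54.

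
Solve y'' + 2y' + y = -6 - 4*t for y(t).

y = 2 - 4*t + C1*exp(-t) + C2*t*exp(-t)

Characteristic equation r² + 2r + 1 = 0 has discriminant (2)² - 4·(1) = 0, so r = -1 is a repeated root.
Hence y_h = (C1 + C2*t)*exp(-t).
For the particular solution try y_p = A0 + A1*t. Substituting and matching coefficients of each power of t gives A0 = 2, A1 = -4, so y_p = 2 - 4*t.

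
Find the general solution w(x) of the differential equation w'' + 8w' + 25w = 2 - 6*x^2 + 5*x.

w = -218/15625 - 6*x**2/25 + 221*x/625 + C1*cos(3*x)*exp(-4*x) + C2*exp(-4*x)*sin(3*x)

Characteristic equation r² + 8r + 25 = 0 has discriminant (8)² - 4·(25) = -36 < 0, so r = -4 ± 3i.
Hence w_h = C1*cos(3*x)*exp(-4*x) + C2*exp(-4*x)*sin(3*x).
For the particular solution try w_p = A0 + A1*x + A2*x^2. Substituting and matching coefficients of each power of x gives A0 = -218/15625, A1 = 221/625, A2 = -6/25, so w_p = -218/15625 - 6*x^2/25 + 221*x/625.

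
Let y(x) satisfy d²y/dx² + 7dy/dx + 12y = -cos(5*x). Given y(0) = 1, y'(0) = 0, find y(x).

Characteristic equation r² + 7r + 12 = 0 factors as (r + 4)(r + 3) = 0, so r = -4, -3.
Hence y_h = C1*exp(-4*x) + C2*exp(-3*x).
Try y_p = A*cos(5*x) + B*sin(5*x). Substituting and equating the coefficients of cos(5x) and sin(5x) gives A = 13/1394, B = -35/1394, so y_p = -35*sin(5*x)/1394 + 13*cos(5*x)/1394.
General solution: y = -35*sin(5*x)/1394 + 13*cos(5*x)/1394 + C1*exp(-4*x) + C2*exp(-3*x).
Apply the initial conditions: y(0) = 13/1394 + C1 + C2 = 1 and y'(0) = -175/1394 - 4*C1 - 3*C2 = 0. Solving gives C1 = -127/41, C2 = 139/34.

y = -127*exp(-4*x)/41 - 35*sin(5*x)/1394 + 13*cos(5*x)/1394 + 139*exp(-3*x)/34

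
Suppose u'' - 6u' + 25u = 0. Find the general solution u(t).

u = C1*cos(4*t)*exp(3*t) + C2*exp(3*t)*sin(4*t)

Characteristic equation r² - 6r + 25 = 0 has discriminant (-6)² - 4·(25) = -64 < 0, so r = 3 ± 4i.
Hence u_h = C1*cos(4*t)*exp(3*t) + C2*exp(3*t)*sin(4*t).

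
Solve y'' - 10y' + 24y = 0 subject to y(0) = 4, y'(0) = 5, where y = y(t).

Characteristic equation r² - 10r + 24 = 0 factors as (r - 6)(r - 4) = 0, so r = 6, 4.
Hence y_h = C1*exp(6*t) + C2*exp(4*t).
Apply the initial conditions: y(0) = C1 + C2 = 4 and y'(0) = 4*C2 + 6*C1 = 5. Solving gives C1 = -11/2, C2 = 19/2.

y = -11*exp(6*t)/2 + 19*exp(4*t)/2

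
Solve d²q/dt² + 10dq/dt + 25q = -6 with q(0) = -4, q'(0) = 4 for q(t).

Characteristic equation r² + 10r + 25 = 0 has discriminant (10)² - 4·(25) = 0, so r = -5 is a repeated root.
Hence q_h = (C1 + C2*t)*exp(-5*t).
For the particular solution try q_p = A0. Substituting and matching coefficients of each power of t gives A0 = -6/25, so q_p = -6/25.
General solution: q = -6/25 + C1*exp(-5*t) + C2*t*exp(-5*t).
Apply the initial conditions: q(0) = -6/25 + C1 = -4 and q'(0) = C2 - 5*C1 = 4. Solving gives C1 = -94/25, C2 = -74/5.

q = -6/25 - 94*exp(-5*t)/25 - 74*t*exp(-5*t)/5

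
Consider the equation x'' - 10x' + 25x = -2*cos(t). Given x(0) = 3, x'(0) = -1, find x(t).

x = -12*cos(t)/169 + 5*sin(t)/169 + 519*exp(5*t)/169 - 213*t*exp(5*t)/13

Characteristic equation r² - 10r + 25 = 0 has discriminant (-10)² - 4·(25) = 0, so r = 5 is a repeated root.
Hence x_h = (C1 + C2*t)*exp(5*t).
Try x_p = A*cos(t) + B*sin(t). Substituting and equating the coefficients of cos(t) and sin(t) gives A = -12/169, B = 5/169, so x_p = -12*cos(t)/169 + 5*sin(t)/169.
General solution: x = -12*cos(t)/169 + 5*sin(t)/169 + C1*exp(5*t) + C2*t*exp(5*t).
Apply the initial conditions: x(0) = -12/169 + C1 = 3 and x'(0) = 5/169 + C2 + 5*C1 = -1. Solving gives C1 = 519/169, C2 = -213/13.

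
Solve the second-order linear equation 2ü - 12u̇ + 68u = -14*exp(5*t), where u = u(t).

u = -7*exp(5*t)/29 + C1*cos(5*t)*exp(3*t) + C2*exp(3*t)*sin(5*t)

Divide through by 2: u'' - 6u' + 34u = -7*exp(5*t).
Characteristic equation r² - 6r + 34 = 0 has discriminant (-6)² - 4·(34) = -100 < 0, so r = 3 ± 5i.
Hence u_h = C1*cos(5*t)*exp(3*t) + C2*exp(3*t)*sin(5*t).
Try u_p = A*exp(5*t). Substituting into the equation and dividing by exp(5*t) gives A = -7/29, so u_p = -7*exp(5*t)/29.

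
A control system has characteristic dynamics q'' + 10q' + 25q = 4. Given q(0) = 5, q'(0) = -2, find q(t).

Characteristic equation r² + 10r + 25 = 0 has discriminant (10)² - 4·(25) = 0, so r = -5 is a repeated root.
Hence q_h = (C1 + C2*t)*exp(-5*t).
For the particular solution try q_p = A0. Substituting and matching coefficients of each power of t gives A0 = 4/25, so q_p = 4/25.
General solution: q = 4/25 + C1*exp(-5*t) + C2*t*exp(-5*t).
Apply the initial conditions: q(0) = 4/25 + C1 = 5 and q'(0) = C2 - 5*C1 = -2. Solving gives C1 = 121/25, C2 = 111/5.

q = 4/25 + 121*exp(-5*t)/25 + 111*t*exp(-5*t)/5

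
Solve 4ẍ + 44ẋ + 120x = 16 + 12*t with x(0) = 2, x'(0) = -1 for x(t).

x = 29/300 - 101*exp(-6*t)/12 + t/10 + 258*exp(-5*t)/25

Divide through by 4: x'' + 11x' + 30x = 4 + 3*t.
Characteristic equation r² + 11r + 30 = 0 factors as (r + 5)(r + 6) = 0, so r = -5, -6.
Hence x_h = C1*exp(-5*t) + C2*exp(-6*t).
For the particular solution try x_p = A0 + A1*t. Substituting and matching coefficients of each power of t gives A0 = 29/300, A1 = 1/10, so x_p = 29/300 + t/10.
General solution: x = 29/300 + t/10 + C1*exp(-5*t) + C2*exp(-6*t).
Apply the initial conditions: x(0) = 29/300 + C1 + C2 = 2 and x'(0) = 1/10 - 6*C2 - 5*C1 = -1. Solving gives C1 = 258/25, C2 = -101/12.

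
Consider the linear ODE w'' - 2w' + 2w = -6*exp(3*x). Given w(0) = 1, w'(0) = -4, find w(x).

w = -6*exp(3*x)/5 - 13*exp(x)*sin(x)/5 + 11*cos(x)*exp(x)/5

Characteristic equation r² - 2r + 2 = 0 has discriminant (-2)² - 4·(2) = -4 < 0, so r = 1 ± i.
Hence w_h = C1*cos(x)*exp(x) + C2*exp(x)*sin(x).
Try w_p = A*exp(3*x). Substituting into the equation and dividing by exp(3*x) gives A = -6/5, so w_p = -6*exp(3*x)/5.
General solution: w = -6*exp(3*x)/5 + C1*cos(x)*exp(x) + C2*exp(x)*sin(x).
Apply the initial conditions: w(0) = -6/5 + C1 = 1 and w'(0) = -18/5 + C1 + C2 = -4. Solving gives C1 = 11/5, C2 = -13/5.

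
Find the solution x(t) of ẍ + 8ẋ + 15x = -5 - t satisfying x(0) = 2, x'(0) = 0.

Characteristic equation r² + 8r + 15 = 0 factors as (r + 3)(r + 5) = 0, so r = -3, -5.
Hence x_h = C1*exp(-3*t) + C2*exp(-5*t).
For the particular solution try x_p = A0 + A1*t. Substituting and matching coefficients of each power of t gives A0 = -67/225, A1 = -1/15, so x_p = -67/225 - t/15.
General solution: x = -67/225 - t/15 + C1*exp(-3*t) + C2*exp(-5*t).
Apply the initial conditions: x(0) = -67/225 + C1 + C2 = 2 and x'(0) = -1/15 - 5*C2 - 3*C1 = 0. Solving gives C1 = 52/9, C2 = -87/25.

x = -67/225 - 87*exp(-5*t)/25 - t/15 + 52*exp(-3*t)/9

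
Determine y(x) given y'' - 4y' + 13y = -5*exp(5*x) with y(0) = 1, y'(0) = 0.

Characteristic equation r² - 4r + 13 = 0 has discriminant (-4)² - 4·(13) = -36 < 0, so r = 2 ± 3i.
Hence y_h = C1*cos(3*x)*exp(2*x) + C2*exp(2*x)*sin(3*x).
Try y_p = A*exp(5*x). Substituting into the equation and dividing by exp(5*x) gives A = -5/18, so y_p = -5*exp(5*x)/18.
General solution: y = -5*exp(5*x)/18 + C1*cos(3*x)*exp(2*x) + C2*exp(2*x)*sin(3*x).
Apply the initial conditions: y(0) = -5/18 + C1 = 1 and y'(0) = -25/18 + 2*C1 + 3*C2 = 0. Solving gives C1 = 23/18, C2 = -7/18.

y = -5*exp(5*x)/18 - 7*exp(2*x)*sin(3*x)/18 + 23*cos(3*x)*exp(2*x)/18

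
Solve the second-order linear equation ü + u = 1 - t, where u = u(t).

Characteristic equation r² + 1 = 0 has discriminant (0)² - 4·(1) = -4 < 0, so r = ± i.
Hence u_h = C1*cos(t) + C2*sin(t).
For the particular solution try u_p = A0 + A1*t. Substituting and matching coefficients of each power of t gives A0 = 1, A1 = -1, so u_p = 1 - t.

u = 1 - t + C1*cos(t) + C2*sin(t)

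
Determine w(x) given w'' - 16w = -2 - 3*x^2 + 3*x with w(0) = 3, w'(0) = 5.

Characteristic equation r² - 16 = 0 factors as (r + 4)(r - 4) = 0, so r = -4, 4.
Hence w_h = C1*exp(-4*x) + C2*exp(4*x).
For the particular solution try w_p = A0 + A1*x + A2*x^2. Substituting and matching coefficients of each power of x gives A0 = 19/128, A1 = -3/16, A2 = 3/16, so w_p = 19/128 - 3*x/16 + 3*x^2/16.
General solution: w = 19/128 - 3*x/16 + 3*x^2/16 + C1*exp(-4*x) + C2*exp(4*x).
Apply the initial conditions: w(0) = 19/128 + C1 + C2 = 3 and w'(0) = -3/16 - 4*C1 + 4*C2 = 5. Solving gives C1 = 199/256, C2 = 531/256.

w = 19/128 - 3*x/16 + 3*x**2/16 + 199*exp(-4*x)/256 + 531*exp(4*x)/256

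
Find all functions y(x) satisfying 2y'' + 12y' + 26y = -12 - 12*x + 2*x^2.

Divide through by 2: y'' + 6y' + 13y = -6 + x^2 - 6*x.
Characteristic equation r² + 6r + 13 = 0 has discriminant (6)² - 4·(13) = -16 < 0, so r = -3 ± 2i.
Hence y_h = C1*cos(2*x)*exp(-3*x) + C2*exp(-3*x)*sin(2*x).
For the particular solution try y_p = A0 + A1*x + A2*x^2. Substituting and matching coefficients of each power of x gives A0 = -500/2197, A1 = -90/169, A2 = 1/13, so y_p = -500/2197 - 90*x/169 + x^2/13.

y = -500/2197 - 90*x/169 + x**2/13 + C1*cos(2*x)*exp(-3*x) + C2*exp(-3*x)*sin(2*x)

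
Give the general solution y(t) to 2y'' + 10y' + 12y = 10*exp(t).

Divide through by 2: y'' + 5y' + 6y = 5*exp(t).
Characteristic equation r² + 5r + 6 = 0 factors as (r + 3)(r + 2) = 0, so r = -3, -2.
Hence y_h = C1*exp(-3*t) + C2*exp(-2*t).
Try y_p = A*exp(t). Substituting into the equation and dividing by exp(t) gives A = 5/12, so y_p = 5*exp(t)/12.

y = 5*exp(t)/12 + C1*exp(-3*t) + C2*exp(-2*t)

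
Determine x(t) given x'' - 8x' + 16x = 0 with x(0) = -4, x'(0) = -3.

x = -4*exp(4*t) + 13*t*exp(4*t)

Characteristic equation r² - 8r + 16 = 0 has discriminant (-8)² - 4·(16) = 0, so r = 4 is a repeated root.
Hence x_h = (C1 + C2*t)*exp(4*t).
Apply the initial conditions: x(0) = C1 = -4 and x'(0) = C2 + 4*C1 = -3. Solving gives C1 = -4, C2 = 13.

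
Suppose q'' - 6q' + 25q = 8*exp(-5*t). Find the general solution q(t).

q = exp(-5*t)/10 + C1*cos(4*t)*exp(3*t) + C2*exp(3*t)*sin(4*t)

Characteristic equation r² - 6r + 25 = 0 has discriminant (-6)² - 4·(25) = -64 < 0, so r = 3 ± 4i.
Hence q_h = C1*cos(4*t)*exp(3*t) + C2*exp(3*t)*sin(4*t).
Try q_p = A*exp(-5*t). Substituting into the equation and dividing by exp(-5*t) gives A = 1/10, so q_p = exp(-5*t)/10.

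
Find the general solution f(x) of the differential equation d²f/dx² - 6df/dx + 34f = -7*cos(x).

Characteristic equation r² - 6r + 34 = 0 has discriminant (-6)² - 4·(34) = -100 < 0, so r = 3 ± 5i.
Hence f_h = C1*cos(5*x)*exp(3*x) + C2*exp(3*x)*sin(5*x).
Try f_p = A*cos(x) + B*sin(x). Substituting and equating the coefficients of cos(x) and sin(x) gives A = -77/375, B = 14/375, so f_p = -77*cos(x)/375 + 14*sin(x)/375.

f = -77*cos(x)/375 + 14*sin(x)/375 + C1*cos(5*x)*exp(3*x) + C2*exp(3*x)*sin(5*x)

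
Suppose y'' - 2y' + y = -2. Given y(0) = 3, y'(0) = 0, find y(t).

Characteristic equation r² - 2r + 1 = 0 has discriminant (-2)² - 4·(1) = 0, so r = 1 is a repeated root.
Hence y_h = (C1 + C2*t)*exp(t).
For the particular solution try y_p = A0. Substituting and matching coefficients of each power of t gives A0 = -2, so y_p = -2.
General solution: y = -2 + C1*exp(t) + C2*t*exp(t).
Apply the initial conditions: y(0) = -2 + C1 = 3 and y'(0) = C1 + C2 = 0. Solving gives C1 = 5, C2 = -5.

y = -2 + 5*exp(t) - 5*t*exp(t)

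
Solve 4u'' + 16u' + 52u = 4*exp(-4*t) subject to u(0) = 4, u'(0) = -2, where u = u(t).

Divide through by 4: u'' + 4u' + 13u = exp(-4*t).
Characteristic equation r² + 4r + 13 = 0 has discriminant (4)² - 4·(13) = -36 < 0, so r = -2 ± 3i.
Hence u_h = C1*cos(3*t)*exp(-2*t) + C2*exp(-2*t)*sin(3*t).
Try u_p = A*exp(-4*t). Substituting into the equation and dividing by exp(-4*t) gives A = 1/13, so u_p = exp(-4*t)/13.
General solution: u = exp(-4*t)/13 + C1*cos(3*t)*exp(-2*t) + C2*exp(-2*t)*sin(3*t).
Apply the initial conditions: u(0) = 1/13 + C1 = 4 and u'(0) = -4/13 - 2*C1 + 3*C2 = -2. Solving gives C1 = 51/13, C2 = 80/39.

u = exp(-4*t)/13 + 51*cos(3*t)*exp(-2*t)/13 + 80*exp(-2*t)*sin(3*t)/39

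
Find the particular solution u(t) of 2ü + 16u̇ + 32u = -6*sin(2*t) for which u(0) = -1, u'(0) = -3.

u = -28*exp(-4*t)/25 - 9*sin(2*t)/100 + 3*cos(2*t)/25 - 73*t*exp(-4*t)/10

Divide through by 2: u'' + 8u' + 16u = -3*sin(2*t).
Characteristic equation r² + 8r + 16 = 0 has discriminant (8)² - 4·(16) = 0, so r = -4 is a repeated root.
Hence u_h = (C1 + C2*t)*exp(-4*t).
Try u_p = A*cos(2*t) + B*sin(2*t). Substituting and equating the coefficients of cos(2t) and sin(2t) gives A = 3/25, B = -9/100, so u_p = -9*sin(2*t)/100 + 3*cos(2*t)/25.
General solution: u = -9*sin(2*t)/100 + 3*cos(2*t)/25 + C1*exp(-4*t) + C2*t*exp(-4*t).
Apply the initial conditions: u(0) = 3/25 + C1 = -1 and u'(0) = -9/50 + C2 - 4*C1 = -3. Solving gives C1 = -28/25, C2 = -73/10.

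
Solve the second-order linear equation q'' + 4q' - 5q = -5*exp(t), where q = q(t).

Characteristic equation r² + 4r - 5 = 0 factors as (r - 1)(r + 5) = 0, so r = 1, -5.
Hence q_h = C1*exp(t) + C2*exp(-5*t).
Since exp(t) solves the homogeneous equation (r = 1 is a root of multiplicity 1), multiply the trial by t. Try q_p = A*t*exp(t). Substituting into the equation and dividing by exp(t) gives A = -5/6, so q_p = -5*t*exp(t)/6.

q = C1*exp(t) + C2*exp(-5*t) - 5*t*exp(t)/6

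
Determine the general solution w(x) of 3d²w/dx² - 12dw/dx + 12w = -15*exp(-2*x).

Divide through by 3: w'' - 4w' + 4w = -5*exp(-2*x).
Characteristic equation r² - 4r + 4 = 0 has discriminant (-4)² - 4·(4) = 0, so r = 2 is a repeated root.
Hence w_h = (C1 + C2*x)*exp(2*x).
Try w_p = A*exp(-2*x). Substituting into the equation and dividing by exp(-2*x) gives A = -5/16, so w_p = -5*exp(-2*x)/16.

w = -5*exp(-2*x)/16 + C1*exp(2*x) + C2*x*exp(2*x)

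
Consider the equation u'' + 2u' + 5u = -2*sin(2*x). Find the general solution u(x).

u = -2*sin(2*x)/17 + 8*cos(2*x)/17 + C1*cos(2*x)*exp(-x) + C2*exp(-x)*sin(2*x)

Characteristic equation r² + 2r + 5 = 0 has discriminant (2)² - 4·(5) = -16 < 0, so r = -1 ± 2i.
Hence u_h = C1*cos(2*x)*exp(-x) + C2*exp(-x)*sin(2*x).
Try u_p = A*cos(2*x) + B*sin(2*x). Substituting and equating the coefficients of cos(2x) and sin(2x) gives A = 8/17, B = -2/17, so u_p = -2*sin(2*x)/17 + 8*cos(2*x)/17.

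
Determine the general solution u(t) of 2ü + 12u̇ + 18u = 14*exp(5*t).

Divide through by 2: u'' + 6u' + 9u = 7*exp(5*t).
Characteristic equation r² + 6r + 9 = 0 has discriminant (6)² - 4·(9) = 0, so r = -3 is a repeated root.
Hence u_h = (C1 + C2*t)*exp(-3*t).
Try u_p = A*exp(5*t). Substituting into the equation and dividing by exp(5*t) gives A = 7/64, so u_p = 7*exp(5*t)/64.

u = 7*exp(5*t)/64 + C1*exp(-3*t) + C2*t*exp(-3*t)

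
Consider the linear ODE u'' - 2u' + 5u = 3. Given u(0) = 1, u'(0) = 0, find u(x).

Characteristic equation r² - 2r + 5 = 0 has discriminant (-2)² - 4·(5) = -16 < 0, so r = 1 ± 2i.
Hence u_h = C1*cos(2*x)*exp(x) + C2*exp(x)*sin(2*x).
For the particular solution try u_p = A0. Substituting and matching coefficients of each power of x gives A0 = 3/5, so u_p = 3/5.
General solution: u = 3/5 + C1*cos(2*x)*exp(x) + C2*exp(x)*sin(2*x).
Apply the initial conditions: u(0) = 3/5 + C1 = 1 and u'(0) = C1 + 2*C2 = 0. Solving gives C1 = 2/5, C2 = -1/5.

u = 3/5 - exp(x)*sin(2*x)/5 + 2*cos(2*x)*exp(x)/5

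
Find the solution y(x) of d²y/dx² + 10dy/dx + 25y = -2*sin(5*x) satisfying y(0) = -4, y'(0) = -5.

y = -101*exp(-5*x)/25 + cos(5*x)/25 - 126*x*exp(-5*x)/5

Characteristic equation r² + 10r + 25 = 0 has discriminant (10)² - 4·(25) = 0, so r = -5 is a repeated root.
Hence y_h = (C1 + C2*x)*exp(-5*x).
Try y_p = A*cos(5*x) + B*sin(5*x). Substituting and equating the coefficients of cos(5x) and sin(5x) gives A = 1/25, B = 0, so y_p = cos(5*x)/25.
General solution: y = cos(5*x)/25 + C1*exp(-5*x) + C2*x*exp(-5*x).
Apply the initial conditions: y(0) = 1/25 + C1 = -4 and y'(0) = C2 - 5*C1 = -5. Solving gives C1 = -101/25, C2 = -126/5.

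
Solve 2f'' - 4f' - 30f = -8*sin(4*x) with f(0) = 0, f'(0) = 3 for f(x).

f = -59*exp(-3*x)/200 - 32*cos(4*x)/1025 + 107*exp(5*x)/328 + 124*sin(4*x)/1025

Divide through by 2: f'' - 2f' - 15f = -4*sin(4*x).
Characteristic equation r² - 2r - 15 = 0 factors as (r - 5)(r + 3) = 0, so r = 5, -3.
Hence f_h = C1*exp(5*x) + C2*exp(-3*x).
Try f_p = A*cos(4*x) + B*sin(4*x). Substituting and equating the coefficients of cos(4x) and sin(4x) gives A = -32/1025, B = 124/1025, so f_p = -32*cos(4*x)/1025 + 124*sin(4*x)/1025.
General solution: f = -32*cos(4*x)/1025 + 124*sin(4*x)/1025 + C1*exp(5*x) + C2*exp(-3*x).
Apply the initial conditions: f(0) = -32/1025 + C1 + C2 = 0 and f'(0) = 496/1025 - 3*C2 + 5*C1 = 3. Solving gives C1 = 107/328, C2 = -59/200.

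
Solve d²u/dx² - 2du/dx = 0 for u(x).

u = C2 + C1*exp(2*x)

Characteristic equation r² - 2r = 0 factors as (r - 2)r = 0, so r = 2, 0.
Hence u_h = C1*exp(2*x) + C2.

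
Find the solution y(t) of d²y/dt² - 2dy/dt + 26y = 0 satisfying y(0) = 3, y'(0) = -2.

y = -exp(t)*sin(5*t) + 3*cos(5*t)*exp(t)

Characteristic equation r² - 2r + 26 = 0 has discriminant (-2)² - 4·(26) = -100 < 0, so r = 1 ± 5i.
Hence y_h = C1*cos(5*t)*exp(t) + C2*exp(t)*sin(5*t).
Apply the initial conditions: y(0) = C1 = 3 and y'(0) = C1 + 5*C2 = -2. Solving gives C1 = 3, C2 = -1.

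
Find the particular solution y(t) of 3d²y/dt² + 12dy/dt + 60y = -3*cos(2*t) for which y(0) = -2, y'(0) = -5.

Divide through by 3: y'' + 4y' + 20y = -cos(2*t).
Characteristic equation r² + 4r + 20 = 0 has discriminant (4)² - 4·(20) = -64 < 0, so r = -2 ± 4i.
Hence y_h = C1*cos(4*t)*exp(-2*t) + C2*exp(-2*t)*sin(4*t).
Try y_p = A*cos(2*t) + B*sin(2*t). Substituting and equating the coefficients of cos(2t) and sin(2t) gives A = -1/20, B = -1/40, so y_p = -cos(2*t)/20 - sin(2*t)/40.
General solution: y = -cos(2*t)/20 - sin(2*t)/40 + C1*cos(4*t)*exp(-2*t) + C2*exp(-2*t)*sin(4*t).
Apply the initial conditions: y(0) = -1/20 + C1 = -2 and y'(0) = -1/20 - 2*C1 + 4*C2 = -5. Solving gives C1 = -39/20, C2 = -177/80.

y = -cos(2*t)/20 - sin(2*t)/40 - 177*exp(-2*t)*sin(4*t)/80 - 39*cos(4*t)*exp(-2*t)/20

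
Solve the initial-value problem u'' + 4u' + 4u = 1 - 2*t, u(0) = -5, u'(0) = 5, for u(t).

u = 3/4 - 23*exp(-2*t)/4 - t/2 - 6*t*exp(-2*t)

Characteristic equation r² + 4r + 4 = 0 has discriminant (4)² - 4·(4) = 0, so r = -2 is a repeated root.
Hence u_h = (C1 + C2*t)*exp(-2*t).
For the particular solution try u_p = A0 + A1*t. Substituting and matching coefficients of each power of t gives A0 = 3/4, A1 = -1/2, so u_p = 3/4 - t/2.
General solution: u = 3/4 - t/2 + C1*exp(-2*t) + C2*t*exp(-2*t).
Apply the initial conditions: u(0) = 3/4 + C1 = -5 and u'(0) = -1/2 + C2 - 2*C1 = 5. Solving gives C1 = -23/4, C2 = -6.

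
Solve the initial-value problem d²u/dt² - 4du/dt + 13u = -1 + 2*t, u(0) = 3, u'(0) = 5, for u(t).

u = -5/169 + 2*t/13 - 205*exp(2*t)*sin(3*t)/507 + 512*cos(3*t)*exp(2*t)/169

Characteristic equation r² - 4r + 13 = 0 has discriminant (-4)² - 4·(13) = -36 < 0, so r = 2 ± 3i.
Hence u_h = C1*cos(3*t)*exp(2*t) + C2*exp(2*t)*sin(3*t).
For the particular solution try u_p = A0 + A1*t. Substituting and matching coefficients of each power of t gives A0 = -5/169, A1 = 2/13, so u_p = -5/169 + 2*t/13.
General solution: u = -5/169 + 2*t/13 + C1*cos(3*t)*exp(2*t) + C2*exp(2*t)*sin(3*t).
Apply the initial conditions: u(0) = -5/169 + C1 = 3 and u'(0) = 2/13 + 2*C1 + 3*C2 = 5. Solving gives C1 = 512/169, C2 = -205/507.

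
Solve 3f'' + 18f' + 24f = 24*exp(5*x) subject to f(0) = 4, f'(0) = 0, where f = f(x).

f = -32*exp(-4*x)/9 + 8*exp(5*x)/63 + 52*exp(-2*x)/7

Divide through by 3: f'' + 6f' + 8f = 8*exp(5*x).
Characteristic equation r² + 6r + 8 = 0 factors as (r + 4)(r + 2) = 0, so r = -4, -2.
Hence f_h = C1*exp(-4*x) + C2*exp(-2*x).
Try f_p = A*exp(5*x). Substituting into the equation and dividing by exp(5*x) gives A = 8/63, so f_p = 8*exp(5*x)/63.
General solution: f = 8*exp(5*x)/63 + C1*exp(-4*x) + C2*exp(-2*x).
Apply the initial conditions: f(0) = 8/63 + C1 + C2 = 4 and f'(0) = 40/63 - 4*C1 - 2*C2 = 0. Solving gives C1 = -32/9, C2 = 52/7.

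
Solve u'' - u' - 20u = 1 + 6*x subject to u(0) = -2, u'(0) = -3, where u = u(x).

u = -7/200 - 88*exp(5*x)/75 - 19*exp(-4*x)/24 - 3*x/10

Characteristic equation r² - r - 20 = 0 factors as (r + 4)(r - 5) = 0, so r = -4, 5.
Hence u_h = C1*exp(-4*x) + C2*exp(5*x).
For the particular solution try u_p = A0 + A1*x. Substituting and matching coefficients of each power of x gives A0 = -7/200, A1 = -3/10, so u_p = -7/200 - 3*x/10.
General solution: u = -7/200 - 3*x/10 + C1*exp(-4*x) + C2*exp(5*x).
Apply the initial conditions: u(0) = -7/200 + C1 + C2 = -2 and u'(0) = -3/10 - 4*C1 + 5*C2 = -3. Solving gives C1 = -19/24, C2 = -88/75.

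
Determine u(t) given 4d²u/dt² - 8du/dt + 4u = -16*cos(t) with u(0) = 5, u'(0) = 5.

u = 2*sin(t) + 5*exp(t) - 2*t*exp(t)

Divide through by 4: u'' - 2u' + u = -4*cos(t).
Characteristic equation r² - 2r + 1 = 0 has discriminant (-2)² - 4·(1) = 0, so r = 1 is a repeated root.
Hence u_h = (C1 + C2*t)*exp(t).
Try u_p = A*cos(t) + B*sin(t). Substituting and equating the coefficients of cos(t) and sin(t) gives A = 0, B = 2, so u_p = 2*sin(t).
General solution: u = 2*sin(t) + C1*exp(t) + C2*t*exp(t).
Apply the initial conditions: u(0) = C1 = 5 and u'(0) = 2 + C1 + C2 = 5. Solving gives C1 = 5, C2 = -2.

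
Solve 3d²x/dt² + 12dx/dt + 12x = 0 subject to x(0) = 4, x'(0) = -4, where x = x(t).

x = 4*exp(-2*t) + 4*t*exp(-2*t)

Divide through by 3: x'' + 4x' + 4x = 0.
Characteristic equation r² + 4r + 4 = 0 has discriminant (4)² - 4·(4) = 0, so r = -2 is a repeated root.
Hence x_h = (C1 + C2*t)*exp(-2*t).
Apply the initial conditions: x(0) = C1 = 4 and x'(0) = C2 - 2*C1 = -4. Solving gives C1 = 4, C2 = 4.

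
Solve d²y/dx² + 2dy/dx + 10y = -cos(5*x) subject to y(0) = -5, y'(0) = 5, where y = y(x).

Characteristic equation r² + 2r + 10 = 0 has discriminant (2)² - 4·(10) = -36 < 0, so r = -1 ± 3i.
Hence y_h = C1*cos(3*x)*exp(-x) + C2*exp(-x)*sin(3*x).
Try y_p = A*cos(5*x) + B*sin(5*x). Substituting and equating the coefficients of cos(5x) and sin(5x) gives A = 3/65, B = -2/65, so y_p = -2*sin(5*x)/65 + 3*cos(5*x)/65.
General solution: y = -2*sin(5*x)/65 + 3*cos(5*x)/65 + C1*cos(3*x)*exp(-x) + C2*exp(-x)*sin(3*x).
Apply the initial conditions: y(0) = 3/65 + C1 = -5 and y'(0) = -2/13 - C1 + 3*C2 = 5. Solving gives C1 = -328/65, C2 = 7/195.

y = -2*sin(5*x)/65 + 3*cos(5*x)/65 - 328*cos(3*x)*exp(-x)/65 + 7*exp(-x)*sin(3*x)/195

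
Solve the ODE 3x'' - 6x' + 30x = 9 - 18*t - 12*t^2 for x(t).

Divide through by 3: x'' - 2x' + 10x = 3 - 6*t - 4*t^2.
Characteristic equation r² - 2r + 10 = 0 has discriminant (-2)² - 4·(10) = -36 < 0, so r = 1 ± 3i.
Hence x_h = C1*cos(3*t)*exp(t) + C2*exp(t)*sin(3*t).
For the particular solution try x_p = A0 + A1*t + A2*t^2. Substituting and matching coefficients of each power of t gives A0 = 57/250, A1 = -19/25, A2 = -2/5, so x_p = 57/250 - 19*t/25 - 2*t^2/5.

x = 57/250 - 19*t/25 - 2*t**2/5 + C1*cos(3*t)*exp(t) + C2*exp(t)*sin(3*t)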